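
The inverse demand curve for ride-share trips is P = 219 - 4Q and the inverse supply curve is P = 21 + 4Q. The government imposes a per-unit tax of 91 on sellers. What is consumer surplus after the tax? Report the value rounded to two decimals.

357.78

Without the tax, 219 - 4Q = 21 + 4Q so Q* = 24.75 and P* = 120.
A tax on sellers shifts supply up by 91: 219 - 4Q = 21 + 4Q + 91, so Q_t = 13.375. Buyers pay P_b = 165.5; sellers receive P_s = P_b - 91 = 74.5.
CS = (1/2)(Q_t)(219 - P_b) = (1/2)(13.375)(53.5) = 357.7812.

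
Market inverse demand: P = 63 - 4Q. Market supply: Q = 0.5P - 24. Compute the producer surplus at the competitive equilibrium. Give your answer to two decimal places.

6.25

Rewriting supply in inverse form: P = 48 + 2Q.
Setting demand equal to supply, 15 = 6Q, so Q* = 2.5 and P* = 53.
The supply curve's price intercept is 48, so PS = (1/2)(Q*)(P* - 48) = (1/2)(2.5)(5) = 6.25.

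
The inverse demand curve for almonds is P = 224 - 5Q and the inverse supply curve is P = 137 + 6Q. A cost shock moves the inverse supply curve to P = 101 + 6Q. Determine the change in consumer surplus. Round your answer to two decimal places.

Initial equilibrium: Q_0 = 7.9091, P_0 = 184.4545; CS_0 = (1/2)(7.9091)(39.5455) = 156.3843, PS_0 = (1/2)(7.9091)(47.4545) = 187.6612.
New equilibrium: 224 - 5Q = 101 + 6Q gives Q_1 = 11.1818, P_1 = 168.0909; CS_1 = 312.5826, PS_1 = 375.0992.
Change in consumer surplus = 312.5826 - 156.3843 = 156.1983.

156.20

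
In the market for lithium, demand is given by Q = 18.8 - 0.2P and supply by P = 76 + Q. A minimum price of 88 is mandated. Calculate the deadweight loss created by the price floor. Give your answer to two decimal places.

9.72

Rewriting demand in inverse form: P = 94 - 5Q.
Free-market equilibrium: 94 - 5Q = 76 + Q gives Q* = 3, P* = 79.
At P = 88, buyers demand (94 - 88)/5 = 1.2 while sellers would supply more, so the quantity traded is 1.2 at price 88.
The lost-trades triangle has base Q* - 1.2 = 1.8 and height equal to the gap between the curves at Q = 1.2, which is 88 - 77.2 = 10.8. DWL = (1/2)(1.8)(10.8) = 9.72.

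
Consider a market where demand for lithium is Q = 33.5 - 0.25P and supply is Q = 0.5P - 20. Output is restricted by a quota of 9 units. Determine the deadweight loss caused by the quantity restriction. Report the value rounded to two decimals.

Rewriting demand in inverse form: P = 134 - 4Q.
Rewriting supply in inverse form: P = 40 + 2Q.
Unrestricted equilibrium: Q* = (134 - 40)/(4 + 2) = 15.6667.
At Q = 9 the demand price is 134 - 4(9) = 98 and the supply price is 40 + 2(9) = 58.
DWL = (1/2)(gap between curves at 9) x (Q* - 9) = (1/2)(40)(6.6667) = 133.3333.

133.33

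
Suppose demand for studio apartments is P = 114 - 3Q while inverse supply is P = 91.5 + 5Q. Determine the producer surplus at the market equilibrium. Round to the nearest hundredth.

Equilibrium: 114 - 3Q = 91.5 + 5Q, so Q* = 2.8125 and P* = 105.5625.
Producer surplus is the triangle above supply below P*: (1/2)(2.8125)(105.5625 - 91.5) = (1/2)(2.8125)(14.0625) = 19.7754.

19.78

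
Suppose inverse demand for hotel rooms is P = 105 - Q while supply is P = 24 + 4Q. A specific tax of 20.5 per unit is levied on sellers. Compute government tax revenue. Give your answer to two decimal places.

248.05

Pre-tax equilibrium: 105 - Q = 24 + 4Q gives Q* = 16.2, P* = 88.8.
A tax on sellers shifts supply up by 20.5: 105 - Q = 24 + 4Q + 20.5, so Q_t = 12.1. Buyers pay P_b = 92.9; sellers receive P_s = P_b - 20.5 = 72.4.
Revenue is the tax times quantity traded: 20.5 x 12.1 = 248.05.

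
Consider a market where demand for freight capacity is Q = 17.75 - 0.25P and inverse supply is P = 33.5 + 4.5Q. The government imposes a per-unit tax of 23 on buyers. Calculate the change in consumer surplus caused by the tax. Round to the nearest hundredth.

Rewriting demand in inverse form: P = 71 - 4Q.
Pre-tax equilibrium: 71 - 4Q = 33.5 + 4.5Q gives Q* = 4.4118, P* = 53.3529.
A tax on buyers shifts demand down by 23: (71 - 23) - 4Q = 33.5 + 4.5Q, so Q_t = 1.7059. Buyers pay P_b = 64.1765; sellers receive P_s = P_b - 23 = 41.1765.
Consumers lose the trapezoid between P* and P_b out to Q_t plus the triangle from Q_t to Q*: change in CS = 5.8201 - 38.9273 = -33.1073.

-33.11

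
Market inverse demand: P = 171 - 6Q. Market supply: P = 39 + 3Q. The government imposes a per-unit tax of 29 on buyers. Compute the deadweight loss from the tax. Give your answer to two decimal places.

Without the tax, 171 - 6Q = 39 + 3Q so Q* = 14.6667 and P* = 83.
A tax on buyers shifts demand down by 29: (171 - 29) - 6Q = 39 + 3Q, so Q_t = 11.4444. Buyers pay P_b = 102.3333; sellers receive P_s = P_b - 29 = 73.3333.
The welfare triangle lost has base Q* - Q_t = 3.2222 and height t = 29, so DWL = (1/2)(3.2222)(29) = 46.7222.

46.72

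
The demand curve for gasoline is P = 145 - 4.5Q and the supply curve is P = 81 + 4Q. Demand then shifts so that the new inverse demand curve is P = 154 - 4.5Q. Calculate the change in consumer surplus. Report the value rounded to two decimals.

38.40

Initial equilibrium: Q_0 = 7.5294, P_0 = 111.1176; CS_0 = (1/2)(7.5294)(33.8824) = 127.5571, PS_0 = (1/2)(7.5294)(30.1176) = 113.3841.
New equilibrium: 154 - 4.5Q = 81 + 4Q gives Q_1 = 8.5882, P_1 = 115.3529; CS_1 = 165.955, PS_1 = 147.5156.
Change in consumer surplus = 165.955 - 127.5571 = 38.3979.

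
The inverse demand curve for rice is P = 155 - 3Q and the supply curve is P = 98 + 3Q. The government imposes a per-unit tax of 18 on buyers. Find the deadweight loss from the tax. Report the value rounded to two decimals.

27.00

Without the tax, 155 - 3Q = 98 + 3Q so Q* = 9.5 and P* = 126.5.
With the tax, buyers' net willingness to pay falls by 18: (155 - 18) - 3Q = 98 + 3Q, so Q_t = 6.5. Buyers pay P_b = 135.5; sellers receive P_s = P_b - 18 = 117.5.
The welfare triangle lost has base Q* - Q_t = 3 and height t = 18, so DWL = (1/2)(3)(18) = 27.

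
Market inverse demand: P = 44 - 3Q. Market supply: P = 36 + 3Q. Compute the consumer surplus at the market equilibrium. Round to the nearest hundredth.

Set 44 - 3Q = 36 + 3Q, which gives 8 = 6Q, so Q* = 1.3333 and P* = 44 - 3(1.3333) = 40.
The demand choke price is 44, so CS = (1/2)(Q*)(44 - P*) = (1/2)(1.3333)(4) = 2.6667.

2.67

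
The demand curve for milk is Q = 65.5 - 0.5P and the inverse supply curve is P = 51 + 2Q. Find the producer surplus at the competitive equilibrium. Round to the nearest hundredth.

Rewriting demand in inverse form: P = 131 - 2Q.
Set 131 - 2Q = 51 + 2Q, which gives 80 = 4Q, so Q* = 20 and P* = 131 - 2(20) = 91.
Producer surplus is the triangle above supply below P*: (1/2)(20)(91 - 51) = (1/2)(20)(40) = 400.

400.00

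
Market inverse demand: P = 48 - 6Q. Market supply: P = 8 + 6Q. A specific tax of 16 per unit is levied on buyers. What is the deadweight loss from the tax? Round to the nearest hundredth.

10.67

Pre-tax equilibrium: 48 - 6Q = 8 + 6Q gives Q* = 3.3333, P* = 28.
A tax on buyers shifts demand down by 16: (48 - 16) - 6Q = 8 + 6Q, so Q_t = 2. Buyers pay P_b = 36; sellers receive P_s = P_b - 16 = 20.
Deadweight loss is the triangle between the curves from Q_t to Q*: (1/2)(3.3333 - 2)(16) = 10.6667.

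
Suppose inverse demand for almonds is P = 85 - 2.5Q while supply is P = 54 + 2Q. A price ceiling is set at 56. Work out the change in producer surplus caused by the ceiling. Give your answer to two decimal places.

Without the control, 85 - 2.5Q = 54 + 2Q so Q* = 6.8889 and P* = 67.7778.
At the ceiling price 56, quantity supplied is (56 - 54)/2 = 1; supply is the short side, so Q = 1 trades at P = 56.
PS goes from (1/2)(6.8889)(13.7778) = 47.4568 to 1 (computed as (56 - 54)(1) - (1/2)(2)(1)^2), a change of -46.4568.

-46.46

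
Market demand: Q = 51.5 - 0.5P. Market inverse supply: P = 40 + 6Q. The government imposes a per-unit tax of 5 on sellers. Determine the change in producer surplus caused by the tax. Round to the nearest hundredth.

Rewriting demand in inverse form: P = 103 - 2Q.
Pre-tax equilibrium: 103 - 2Q = 40 + 6Q gives Q* = 7.875, P* = 87.25.
A tax on sellers shifts supply up by 5: 103 - 2Q = 40 + 6Q + 5, so Q_t = 7.25. Buyers pay P_b = 88.5; sellers receive P_s = P_b - 5 = 83.5.
Producers lose the trapezoid between P_s and P* out to Q_t plus the triangle from Q_t to Q*: change in PS = 157.6875 - 186.0469 = -28.3594.

-28.36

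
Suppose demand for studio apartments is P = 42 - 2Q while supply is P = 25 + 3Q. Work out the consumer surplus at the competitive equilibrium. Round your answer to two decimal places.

Setting demand equal to supply, 17 = 5Q, so Q* = 3.4 and P* = 35.2.
Consumer surplus is the triangle under demand above P*: (1/2)(3.4)(42 - 35.2) = (1/2)(3.4)(6.8) = 11.56.

11.56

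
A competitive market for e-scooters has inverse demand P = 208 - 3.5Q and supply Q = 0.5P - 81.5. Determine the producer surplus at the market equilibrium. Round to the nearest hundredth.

66.94

Rewriting supply in inverse form: P = 163 + 2Q.
Set 208 - 3.5Q = 163 + 2Q, which gives 45 = 5.5Q, so Q* = 8.1818 and P* = 208 - 3.5(8.1818) = 179.3636.
Producer surplus is the triangle above supply below P*: (1/2)(8.1818)(179.3636 - 163) = (1/2)(8.1818)(16.3636) = 66.9421.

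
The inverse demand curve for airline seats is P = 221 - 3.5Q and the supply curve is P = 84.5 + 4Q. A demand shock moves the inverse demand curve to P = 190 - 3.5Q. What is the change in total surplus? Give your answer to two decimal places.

Initial equilibrium: Q_0 = 18.2, P_0 = 157.3; CS_0 = (1/2)(18.2)(63.7) = 579.67, PS_0 = (1/2)(18.2)(72.8) = 662.48.
New equilibrium: 190 - 3.5Q = 84.5 + 4Q gives Q_1 = 14.0667, P_1 = 140.7667; CS_1 = 346.2744, PS_1 = 395.7422.
Change in total surplus = (346.2744 + 395.7422) - (579.67 + 662.48) = -500.1333.

-500.13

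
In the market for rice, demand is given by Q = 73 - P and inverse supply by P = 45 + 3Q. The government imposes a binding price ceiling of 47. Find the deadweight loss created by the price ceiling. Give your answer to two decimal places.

Rewriting demand in inverse form: P = 73 - Q.
Without the control, 73 - Q = 45 + 3Q so Q* = 7 and P* = 66.
At P = 47, sellers supply (47 - 45)/3 = 0.6667 while buyers want more, so the quantity traded is 0.6667 at price 47.
At Q = 0.6667 the demand price is 72.3333 and the supply price is 47. Deadweight loss is the triangle between the curves from 0.6667 to 7: (1/2)(72.3333 - 47)(7 - 0.6667) = 80.2222.

80.22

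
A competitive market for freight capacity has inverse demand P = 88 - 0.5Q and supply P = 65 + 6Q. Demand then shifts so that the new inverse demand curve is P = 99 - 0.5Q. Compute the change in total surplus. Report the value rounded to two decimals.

48.23

Initial equilibrium: Q_0 = 3.5385, P_0 = 86.2308; CS_0 = (1/2)(3.5385)(1.7692) = 3.1302, PS_0 = (1/2)(3.5385)(21.2308) = 37.5621.
New equilibrium: 99 - 0.5Q = 65 + 6Q gives Q_1 = 5.2308, P_1 = 96.3846; CS_1 = 6.8402, PS_1 = 82.0828.
Change in total surplus = (6.8402 + 82.0828) - (3.1302 + 37.5621) = 48.2308.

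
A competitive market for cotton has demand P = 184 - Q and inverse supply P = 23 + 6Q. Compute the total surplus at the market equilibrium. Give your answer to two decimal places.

1851.50

Setting demand equal to supply, 161 = 7Q, so Q* = 23 and P* = 161.
CS = (1/2)(23)(23) = 264.5 and PS = (1/2)(23)(138) = 1587, so total surplus = 1851.5.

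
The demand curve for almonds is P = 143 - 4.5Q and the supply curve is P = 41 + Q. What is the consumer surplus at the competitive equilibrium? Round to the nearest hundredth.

Setting demand equal to supply, 102 = 5.5Q, so Q* = 18.5455 and P* = 59.5455.
CS is the area between the demand curve and P* from 0 to Q*: (1/2)(18.5455)(83.4545) = 773.8512.

773.85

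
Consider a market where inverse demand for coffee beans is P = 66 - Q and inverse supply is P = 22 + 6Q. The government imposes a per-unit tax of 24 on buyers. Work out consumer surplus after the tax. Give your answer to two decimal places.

Pre-tax equilibrium: 66 - Q = 22 + 6Q gives Q* = 6.2857, P* = 59.7143.
With the tax, buyers' net willingness to pay falls by 24: (66 - 24) - Q = 22 + 6Q, so Q_t = 2.8571. Buyers pay P_b = 63.1429; sellers receive P_s = P_b - 24 = 39.1429.
CS = (1/2)(Q_t)(66 - P_b) = (1/2)(2.8571)(2.8571) = 4.0816.

4.08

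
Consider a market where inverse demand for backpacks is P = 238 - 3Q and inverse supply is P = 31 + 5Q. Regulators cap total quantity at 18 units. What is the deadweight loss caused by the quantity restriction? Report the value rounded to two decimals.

Without the quota, 238 - 3Q = 31 + 5Q gives Q* = 25.875.
At Q = 18 the demand price is 238 - 3(18) = 184 and the supply price is 31 + 5(18) = 121.
DWL = (1/2)(gap between curves at 18) x (Q* - 18) = (1/2)(63)(7.875) = 248.0625.

248.06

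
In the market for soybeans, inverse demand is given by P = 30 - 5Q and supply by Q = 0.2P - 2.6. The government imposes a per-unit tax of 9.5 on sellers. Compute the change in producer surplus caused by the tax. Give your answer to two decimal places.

Rewriting supply in inverse form: P = 13 + 5Q.
Without the tax, 30 - 5Q = 13 + 5Q so Q* = 1.7 and P* = 21.5.
A tax on sellers shifts supply up by 9.5: 30 - 5Q = 13 + 5Q + 9.5, so Q_t = 0.75. Buyers pay P_b = 26.25; sellers receive P_s = P_b - 9.5 = 16.75.
PS falls from (1/2)(1.7)(8.5) = 7.225 to (1/2)(0.75)(3.75) = 1.4062, a change of -5.8187.

-5.82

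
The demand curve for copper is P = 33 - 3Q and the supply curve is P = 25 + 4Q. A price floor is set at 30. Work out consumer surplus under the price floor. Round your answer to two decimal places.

1.50

Without the control, 33 - 3Q = 25 + 4Q so Q* = 1.1429 and P* = 29.5714.
At P = 30, buyers demand (33 - 30)/3 = 1 while sellers would supply more, so the quantity traded is 1 at price 30.
CS is the triangle under demand above 30: (1/2)(1)(33 - 30) = 1.5.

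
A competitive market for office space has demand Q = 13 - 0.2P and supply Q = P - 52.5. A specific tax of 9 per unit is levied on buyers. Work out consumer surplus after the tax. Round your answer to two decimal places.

0.85

Rewriting demand in inverse form: P = 65 - 5Q.
Rewriting supply in inverse form: P = 52.5 + Q.
Without the tax, 65 - 5Q = 52.5 + Q so Q* = 2.0833 and P* = 54.5833.
With the tax, buyers' net willingness to pay falls by 9: (65 - 9) - 5Q = 52.5 + Q, so Q_t = 0.5833. Buyers pay P_b = 62.0833; sellers receive P_s = P_b - 9 = 53.0833.
CS = (1/2)(Q_t)(65 - P_b) = (1/2)(0.5833)(2.9167) = 0.8507.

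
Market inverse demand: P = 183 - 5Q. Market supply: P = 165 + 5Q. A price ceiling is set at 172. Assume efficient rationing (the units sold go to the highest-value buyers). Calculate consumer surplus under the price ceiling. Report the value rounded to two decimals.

Without the control, 183 - 5Q = 165 + 5Q so Q* = 1.8 and P* = 174.
At P = 172, sellers supply (172 - 165)/5 = 1.4 while buyers want more, so the quantity traded is 1.4 at price 172.
The demand price at Q = 1.4 is 176. CS is the trapezoid between demand and 172 over [0, 1.4]: (1/2)[(183 - 172) + (176 - 172)](1.4) = 10.5.

10.50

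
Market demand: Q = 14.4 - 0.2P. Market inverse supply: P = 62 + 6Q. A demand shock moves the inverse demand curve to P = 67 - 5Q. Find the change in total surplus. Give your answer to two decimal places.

-3.41

Rewriting demand in inverse form: P = 72 - 5Q.
Initial equilibrium: Q_0 = 0.9091, P_0 = 67.4545; CS_0 = (1/2)(0.9091)(4.5455) = 2.0661, PS_0 = (1/2)(0.9091)(5.4545) = 2.4793.
New equilibrium: 67 - 5Q = 62 + 6Q gives Q_1 = 0.4545, P_1 = 64.7273; CS_1 = 0.5165, PS_1 = 0.6198.
Change in total surplus = (0.5165 + 0.6198) - (2.0661 + 2.4793) = -3.4091.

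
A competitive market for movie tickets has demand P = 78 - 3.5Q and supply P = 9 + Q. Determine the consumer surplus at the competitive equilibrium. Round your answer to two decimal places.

Set 78 - 3.5Q = 9 + Q, which gives 69 = 4.5Q, so Q* = 15.3333 and P* = 78 - 3.5(15.3333) = 24.3333.
CS is the area between the demand curve and P* from 0 to Q*: (1/2)(15.3333)(53.6667) = 411.4444.

411.44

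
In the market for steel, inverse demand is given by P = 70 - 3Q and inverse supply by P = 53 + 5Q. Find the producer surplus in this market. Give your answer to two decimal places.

11.29

Equilibrium: 70 - 3Q = 53 + 5Q, so Q* = 2.125 and P* = 63.625.
PS is the area between P* and the supply curve from 0 to Q*: (1/2)(2.125)(10.625) = 11.2891.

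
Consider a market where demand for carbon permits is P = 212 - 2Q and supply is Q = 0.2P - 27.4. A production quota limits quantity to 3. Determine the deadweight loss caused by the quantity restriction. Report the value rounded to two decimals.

Rewriting supply in inverse form: P = 137 + 5Q.
Without the quota, 212 - 2Q = 137 + 5Q gives Q* = 10.7143.
At Q = 3 the demand price is 212 - 2(3) = 206 and the supply price is 137 + 5(3) = 152.
Deadweight loss is the triangle between the curves from 3 to 10.7143: (1/2)(206 - 152)(10.7143 - 3) = 208.2857.

208.29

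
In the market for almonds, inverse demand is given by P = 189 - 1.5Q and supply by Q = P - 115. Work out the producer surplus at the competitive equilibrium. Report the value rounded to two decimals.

438.08

Rewriting supply in inverse form: P = 115 + Q.
Set 189 - 1.5Q = 115 + Q, which gives 74 = 2.5Q, so Q* = 29.6 and P* = 189 - 1.5(29.6) = 144.6.
PS is the area between P* and the supply curve from 0 to Q*: (1/2)(29.6)(29.6) = 438.08.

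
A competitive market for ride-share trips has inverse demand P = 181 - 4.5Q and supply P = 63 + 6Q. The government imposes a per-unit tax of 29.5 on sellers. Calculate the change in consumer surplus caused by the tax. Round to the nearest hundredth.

-124.32

Pre-tax equilibrium: 181 - 4.5Q = 63 + 6Q gives Q* = 11.2381, P* = 130.4286.
With the tax, sellers need 29.5 more per unit: 181 - 4.5Q = 63 + 6Q + 29.5, so Q_t = 8.4286. Buyers pay P_b = 143.0714; sellers receive P_s = P_b - 29.5 = 113.5714.
CS falls from (1/2)(11.2381)(50.5714) = 284.1633 to (1/2)(8.4286)(37.9286) = 159.8418, a change of -124.3214.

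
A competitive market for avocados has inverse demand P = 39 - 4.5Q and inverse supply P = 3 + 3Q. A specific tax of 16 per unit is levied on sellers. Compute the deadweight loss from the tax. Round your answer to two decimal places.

Pre-tax equilibrium: 39 - 4.5Q = 3 + 3Q gives Q* = 4.8, P* = 17.4.
A tax on sellers shifts supply up by 16: 39 - 4.5Q = 3 + 3Q + 16, so Q_t = 2.6667. Buyers pay P_b = 27; sellers receive P_s = P_b - 16 = 11.
The welfare triangle lost has base Q* - Q_t = 2.1333 and height t = 16, so DWL = (1/2)(2.1333)(16) = 17.0667.

17.07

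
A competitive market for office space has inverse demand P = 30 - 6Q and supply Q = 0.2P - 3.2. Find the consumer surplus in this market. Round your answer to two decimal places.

Rewriting supply in inverse form: P = 16 + 5Q.
Set 30 - 6Q = 16 + 5Q, which gives 14 = 11Q, so Q* = 1.2727 and P* = 30 - 6(1.2727) = 22.3636.
Consumer surplus is the triangle under demand above P*: (1/2)(1.2727)(30 - 22.3636) = (1/2)(1.2727)(7.6364) = 4.8595.

4.86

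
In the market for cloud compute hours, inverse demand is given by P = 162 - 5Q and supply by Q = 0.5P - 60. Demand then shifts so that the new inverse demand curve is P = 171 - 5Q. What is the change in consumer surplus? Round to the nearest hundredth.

42.70

Rewriting supply in inverse form: P = 120 + 2Q.
Initial equilibrium: Q_0 = 6, P_0 = 132; CS_0 = (1/2)(6)(30) = 90, PS_0 = (1/2)(6)(12) = 36.
New equilibrium: 171 - 5Q = 120 + 2Q gives Q_1 = 7.2857, P_1 = 134.5714; CS_1 = 132.7041, PS_1 = 53.0816.
Change in consumer surplus = 132.7041 - 90 = 42.7041.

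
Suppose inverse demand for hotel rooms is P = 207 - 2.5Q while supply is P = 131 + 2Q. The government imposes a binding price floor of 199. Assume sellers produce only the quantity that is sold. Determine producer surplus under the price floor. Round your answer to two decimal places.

207.36

Without the control, 207 - 2.5Q = 131 + 2Q so Q* = 16.8889 and P* = 164.7778.
At the floor price 199, quantity demanded is (207 - 199)/2.5 = 3.2; demand is the short side, so Q = 3.2 trades at P = 199.
The supply price at Q = 3.2 is 137.4. PS is the trapezoid between 199 and supply over [0, 3.2]: (1/2)[(199 - 131) + (199 - 137.4)](3.2) = 207.36.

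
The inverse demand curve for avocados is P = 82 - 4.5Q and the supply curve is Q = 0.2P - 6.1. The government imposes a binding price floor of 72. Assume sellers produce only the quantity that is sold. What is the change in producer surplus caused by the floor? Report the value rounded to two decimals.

6.41

Rewriting supply in inverse form: P = 30.5 + 5Q.
Free-market equilibrium: 82 - 4.5Q = 30.5 + 5Q gives Q* = 5.4211, P* = 57.6053.
At P = 72, buyers demand (82 - 72)/4.5 = 2.2222 while sellers would supply more, so the quantity traded is 2.2222 at price 72.
PS goes from (1/2)(5.4211)(27.1053) = 73.4695 to 79.8765 (computed as (72 - 30.5)(2.2222) - (1/2)(5)(2.2222)^2), a change of 6.407.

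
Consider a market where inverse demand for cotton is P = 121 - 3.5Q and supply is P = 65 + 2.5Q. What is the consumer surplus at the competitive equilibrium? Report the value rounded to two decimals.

152.44

Set 121 - 3.5Q = 65 + 2.5Q, which gives 56 = 6Q, so Q* = 9.3333 and P* = 121 - 3.5(9.3333) = 88.3333.
Consumer surplus is the triangle under demand above P*: (1/2)(9.3333)(121 - 88.3333) = (1/2)(9.3333)(32.6667) = 152.4444.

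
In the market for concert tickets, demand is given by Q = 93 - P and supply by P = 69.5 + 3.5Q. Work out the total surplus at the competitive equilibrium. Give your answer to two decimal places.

Rewriting demand in inverse form: P = 93 - Q.
Setting demand equal to supply, 23.5 = 4.5Q, so Q* = 5.2222 and P* = 87.7778.
CS = (1/2)(5.2222)(5.2222) = 13.6358 and PS = (1/2)(5.2222)(18.2778) = 47.7253, so total surplus = 61.3611.

61.36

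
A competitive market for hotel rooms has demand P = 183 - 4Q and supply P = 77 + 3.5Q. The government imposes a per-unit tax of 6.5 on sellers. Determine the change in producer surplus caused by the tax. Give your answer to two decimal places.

-41.56

Pre-tax equilibrium: 183 - 4Q = 77 + 3.5Q gives Q* = 14.1333, P* = 126.4667.
A tax on sellers shifts supply up by 6.5: 183 - 4Q = 77 + 3.5Q + 6.5, so Q_t = 13.2667. Buyers pay P_b = 129.9333; sellers receive P_s = P_b - 6.5 = 123.4333.
PS falls from (1/2)(14.1333)(49.4667) = 349.5644 to (1/2)(13.2667)(46.4333) = 308.0078, a change of -41.5567.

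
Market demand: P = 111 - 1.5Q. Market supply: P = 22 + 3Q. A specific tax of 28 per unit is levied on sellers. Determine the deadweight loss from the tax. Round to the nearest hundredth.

87.11

Pre-tax equilibrium: 111 - 1.5Q = 22 + 3Q gives Q* = 19.7778, P* = 81.3333.
With the tax, sellers need 28 more per unit: 111 - 1.5Q = 22 + 3Q + 28, so Q_t = 13.5556. Buyers pay P_b = 90.6667; sellers receive P_s = P_b - 28 = 62.6667.
Deadweight loss is the triangle between the curves from Q_t to Q*: (1/2)(19.7778 - 13.5556)(28) = 87.1111.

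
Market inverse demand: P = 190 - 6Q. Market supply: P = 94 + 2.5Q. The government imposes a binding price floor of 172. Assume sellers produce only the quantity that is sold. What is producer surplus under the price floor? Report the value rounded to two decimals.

Without the control, 190 - 6Q = 94 + 2.5Q so Q* = 11.2941 and P* = 122.2353.
At P = 172, buyers demand (190 - 172)/6 = 3 while sellers would supply more, so the quantity traded is 3 at price 172.
The supply price at Q = 3 is 101.5. PS is the trapezoid between 172 and supply over [0, 3]: (1/2)[(172 - 94) + (172 - 101.5)](3) = 222.75.

222.75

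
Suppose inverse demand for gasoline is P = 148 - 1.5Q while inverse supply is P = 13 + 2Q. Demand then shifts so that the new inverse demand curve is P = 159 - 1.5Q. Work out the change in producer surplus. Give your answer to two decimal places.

Initial equilibrium: Q_0 = 38.5714, P_0 = 90.1429; CS_0 = (1/2)(38.5714)(57.8571) = 1115.8163, PS_0 = (1/2)(38.5714)(77.1429) = 1487.7551.
New equilibrium: 159 - 1.5Q = 13 + 2Q gives Q_1 = 41.7143, P_1 = 96.4286; CS_1 = 1305.0612, PS_1 = 1740.0816.
Change in producer surplus = 1740.0816 - 1487.7551 = 252.3265.

252.33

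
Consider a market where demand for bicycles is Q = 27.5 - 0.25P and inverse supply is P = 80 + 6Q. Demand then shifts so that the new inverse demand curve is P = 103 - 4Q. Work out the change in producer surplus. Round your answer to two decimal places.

-11.13

Rewriting demand in inverse form: P = 110 - 4Q.
Initial equilibrium: Q_0 = 3, P_0 = 98; CS_0 = (1/2)(3)(12) = 18, PS_0 = (1/2)(3)(18) = 27.
New equilibrium: 103 - 4Q = 80 + 6Q gives Q_1 = 2.3, P_1 = 93.8; CS_1 = 10.58, PS_1 = 15.87.
Change in producer surplus = 15.87 - 27 = -11.13.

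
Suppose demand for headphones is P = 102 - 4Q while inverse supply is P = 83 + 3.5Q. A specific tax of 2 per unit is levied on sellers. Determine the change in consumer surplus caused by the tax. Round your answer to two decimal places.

Pre-tax equilibrium: 102 - 4Q = 83 + 3.5Q gives Q* = 2.5333, P* = 91.8667.
A tax on sellers shifts supply up by 2: 102 - 4Q = 83 + 3.5Q + 2, so Q_t = 2.2667. Buyers pay P_b = 92.9333; sellers receive P_s = P_b - 2 = 90.9333.
CS falls from (1/2)(2.5333)(10.1333) = 12.8356 to (1/2)(2.2667)(9.0667) = 10.2756, a change of -2.56.

-2.56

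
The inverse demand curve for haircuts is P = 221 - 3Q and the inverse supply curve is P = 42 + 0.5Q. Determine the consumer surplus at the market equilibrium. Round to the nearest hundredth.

3923.39

Set 221 - 3Q = 42 + 0.5Q, which gives 179 = 3.5Q, so Q* = 51.1429 and P* = 221 - 3(51.1429) = 67.5714.
Consumer surplus is the triangle under demand above P*: (1/2)(51.1429)(221 - 67.5714) = (1/2)(51.1429)(153.4286) = 3923.3878.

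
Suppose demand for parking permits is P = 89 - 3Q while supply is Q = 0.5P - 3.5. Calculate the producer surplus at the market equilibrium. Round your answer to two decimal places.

Rewriting supply in inverse form: P = 7 + 2Q.
Setting demand equal to supply, 82 = 5Q, so Q* = 16.4 and P* = 39.8.
Producer surplus is the triangle above supply below P*: (1/2)(16.4)(39.8 - 7) = (1/2)(16.4)(32.8) = 268.96.

268.96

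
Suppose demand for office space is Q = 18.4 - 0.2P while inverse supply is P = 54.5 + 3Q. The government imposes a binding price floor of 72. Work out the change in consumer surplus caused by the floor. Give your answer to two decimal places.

-14.93

Rewriting demand in inverse form: P = 92 - 5Q.
Free-market equilibrium: 92 - 5Q = 54.5 + 3Q gives Q* = 4.6875, P* = 68.5625.
At P = 72, buyers demand (92 - 72)/5 = 4 while sellers would supply more, so the quantity traded is 4 at price 72.
CS goes from (1/2)(4.6875)(23.4375) = 54.9316 to 40 (computed as (92 - 72)(4) - (1/2)(5)(4)^2), a change of -14.9316.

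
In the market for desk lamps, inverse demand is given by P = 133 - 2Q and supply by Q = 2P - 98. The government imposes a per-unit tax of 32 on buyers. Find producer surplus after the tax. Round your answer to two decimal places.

108.16

Rewriting supply in inverse form: P = 49 + 0.5Q.
Pre-tax equilibrium: 133 - 2Q = 49 + 0.5Q gives Q* = 33.6, P* = 65.8.
With the tax, buyers' net willingness to pay falls by 32: (133 - 32) - 2Q = 49 + 0.5Q, so Q_t = 20.8. Buyers pay P_b = 91.4; sellers receive P_s = P_b - 32 = 59.4.
PS = (1/2)(Q_t)(P_s - 49) = (1/2)(20.8)(10.4) = 108.16.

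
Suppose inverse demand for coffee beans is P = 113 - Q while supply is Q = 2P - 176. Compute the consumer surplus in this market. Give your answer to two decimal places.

138.89

Rewriting supply in inverse form: P = 88 + 0.5Q.
Set 113 - Q = 88 + 0.5Q, which gives 25 = 1.5Q, so Q* = 16.6667 and P* = 113 - (16.6667) = 96.3333.
The demand choke price is 113, so CS = (1/2)(Q*)(113 - P*) = (1/2)(16.6667)(16.6667) = 138.8889.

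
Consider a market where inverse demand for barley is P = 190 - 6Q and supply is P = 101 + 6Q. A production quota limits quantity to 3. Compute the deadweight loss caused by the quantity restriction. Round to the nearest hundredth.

Unrestricted equilibrium: Q* = (190 - 101)/(6 + 6) = 7.4167.
At Q = 3 the demand price is 190 - 6(3) = 172 and the supply price is 101 + 6(3) = 119.
DWL = (1/2)(gap between curves at 3) x (Q* - 3) = (1/2)(53)(4.4167) = 117.0417.

117.04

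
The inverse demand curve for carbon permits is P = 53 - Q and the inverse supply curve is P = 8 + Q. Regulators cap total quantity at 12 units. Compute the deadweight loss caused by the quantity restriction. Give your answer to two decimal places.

110.25

Without the quota, 53 - Q = 8 + Q gives Q* = 22.5.
At Q = 12 the demand price is 53 - (12) = 41 and the supply price is 8 + (12) = 20.
DWL = (1/2)(gap between curves at 12) x (Q* - 12) = (1/2)(21)(10.5) = 110.25.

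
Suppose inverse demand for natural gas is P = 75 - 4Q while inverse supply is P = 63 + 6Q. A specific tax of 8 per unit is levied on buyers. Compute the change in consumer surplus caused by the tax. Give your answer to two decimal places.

-2.56

Pre-tax equilibrium: 75 - 4Q = 63 + 6Q gives Q* = 1.2, P* = 70.2.
With the tax, buyers' net willingness to pay falls by 8: (75 - 8) - 4Q = 63 + 6Q, so Q_t = 0.4. Buyers pay P_b = 73.4; sellers receive P_s = P_b - 8 = 65.4.
Consumers lose the trapezoid between P* and P_b out to Q_t plus the triangle from Q_t to Q*: change in CS = 0.32 - 2.88 = -2.56.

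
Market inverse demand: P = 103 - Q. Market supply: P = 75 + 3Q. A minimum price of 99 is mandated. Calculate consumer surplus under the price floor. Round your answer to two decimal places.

Without the control, 103 - Q = 75 + 3Q so Q* = 7 and P* = 96.
At the floor price 99, quantity demanded is (103 - 99)/1 = 4; demand is the short side, so Q = 4 trades at P = 99.
CS is the triangle under demand above 99: (1/2)(4)(103 - 99) = 8.

8.00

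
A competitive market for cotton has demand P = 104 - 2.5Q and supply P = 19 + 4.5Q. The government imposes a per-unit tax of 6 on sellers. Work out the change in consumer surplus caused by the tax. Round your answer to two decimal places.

-25.10

Pre-tax equilibrium: 104 - 2.5Q = 19 + 4.5Q gives Q* = 12.1429, P* = 73.6429.
With the tax, sellers need 6 more per unit: 104 - 2.5Q = 19 + 4.5Q + 6, so Q_t = 11.2857. Buyers pay P_b = 75.7857; sellers receive P_s = P_b - 6 = 69.7857.
CS falls from (1/2)(12.1429)(30.3571) = 184.3112 to (1/2)(11.2857)(28.2143) = 159.2092, a change of -25.102.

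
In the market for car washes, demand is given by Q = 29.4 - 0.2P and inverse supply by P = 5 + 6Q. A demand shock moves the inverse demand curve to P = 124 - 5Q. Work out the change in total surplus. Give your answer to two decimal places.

-272.86

Rewriting demand in inverse form: P = 147 - 5Q.
Initial equilibrium: Q_0 = 12.9091, P_0 = 82.4545; CS_0 = (1/2)(12.9091)(64.5455) = 416.6116, PS_0 = (1/2)(12.9091)(77.4545) = 499.9339.
New equilibrium: 124 - 5Q = 5 + 6Q gives Q_1 = 10.8182, P_1 = 69.9091; CS_1 = 292.5826, PS_1 = 351.0992.
Change in total surplus = (292.5826 + 351.0992) - (416.6116 + 499.9339) = -272.8636.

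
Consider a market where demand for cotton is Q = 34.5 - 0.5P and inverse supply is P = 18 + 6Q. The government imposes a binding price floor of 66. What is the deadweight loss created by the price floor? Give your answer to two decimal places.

Rewriting demand in inverse form: P = 69 - 2Q.
Without the control, 69 - 2Q = 18 + 6Q so Q* = 6.375 and P* = 56.25.
At P = 66, buyers demand (69 - 66)/2 = 1.5 while sellers would supply more, so the quantity traded is 1.5 at price 66.
The lost-trades triangle has base Q* - 1.5 = 4.875 and height equal to the gap between the curves at Q = 1.5, which is 66 - 27 = 39. DWL = (1/2)(4.875)(39) = 95.0625.

95.06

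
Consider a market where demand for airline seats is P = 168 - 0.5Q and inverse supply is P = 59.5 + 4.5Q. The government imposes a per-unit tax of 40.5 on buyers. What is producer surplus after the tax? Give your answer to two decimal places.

Without the tax, 168 - 0.5Q = 59.5 + 4.5Q so Q* = 21.7 and P* = 157.15.
With the tax, buyers' net willingness to pay falls by 40.5: (168 - 40.5) - 0.5Q = 59.5 + 4.5Q, so Q_t = 13.6. Buyers pay P_b = 161.2; sellers receive P_s = P_b - 40.5 = 120.7.
Producer surplus is the triangle above supply below P_s: (1/2)(13.6)(120.7 - 59.5) = 416.16.

416.16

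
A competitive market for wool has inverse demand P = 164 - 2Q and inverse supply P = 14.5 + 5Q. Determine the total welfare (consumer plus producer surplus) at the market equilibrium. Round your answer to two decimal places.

Equilibrium: 164 - 2Q = 14.5 + 5Q, so Q* = 21.3571 and P* = 121.2857.
CS = (1/2)(21.3571)(42.7143) = 456.1276 and PS = (1/2)(21.3571)(106.7857) = 1140.3189, so total surplus = 1596.4464.

1596.45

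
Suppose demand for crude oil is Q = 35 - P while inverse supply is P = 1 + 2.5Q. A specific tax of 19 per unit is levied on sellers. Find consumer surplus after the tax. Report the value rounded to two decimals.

9.18

Rewriting demand in inverse form: P = 35 - Q.
Pre-tax equilibrium: 35 - Q = 1 + 2.5Q gives Q* = 9.7143, P* = 25.2857.
A tax on sellers shifts supply up by 19: 35 - Q = 1 + 2.5Q + 19, so Q_t = 4.2857. Buyers pay P_b = 30.7143; sellers receive P_s = P_b - 19 = 11.7143.
CS = (1/2)(Q_t)(35 - P_b) = (1/2)(4.2857)(4.2857) = 9.1837.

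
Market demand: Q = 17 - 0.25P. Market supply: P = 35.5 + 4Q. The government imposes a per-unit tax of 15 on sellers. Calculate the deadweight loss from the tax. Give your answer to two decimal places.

14.06

Rewriting demand in inverse form: P = 68 - 4Q.
Pre-tax equilibrium: 68 - 4Q = 35.5 + 4Q gives Q* = 4.0625, P* = 51.75.
With the tax, sellers need 15 more per unit: 68 - 4Q = 35.5 + 4Q + 15, so Q_t = 2.1875. Buyers pay P_b = 59.25; sellers receive P_s = P_b - 15 = 44.25.
The welfare triangle lost has base Q* - Q_t = 1.875 and height t = 15, so DWL = (1/2)(1.875)(15) = 14.0625.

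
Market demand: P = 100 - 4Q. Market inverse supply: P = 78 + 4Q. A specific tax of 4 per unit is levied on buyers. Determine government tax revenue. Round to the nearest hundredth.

Without the tax, 100 - 4Q = 78 + 4Q so Q* = 2.75 and P* = 89.
A tax on buyers shifts demand down by 4: (100 - 4) - 4Q = 78 + 4Q, so Q_t = 2.25. Buyers pay P_b = 91; sellers receive P_s = P_b - 4 = 87.
Revenue is the tax times quantity traded: 4 x 2.25 = 9.

9.00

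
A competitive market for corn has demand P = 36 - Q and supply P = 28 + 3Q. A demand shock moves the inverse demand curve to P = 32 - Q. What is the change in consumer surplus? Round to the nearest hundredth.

-1.50

Initial equilibrium: Q_0 = 2, P_0 = 34; CS_0 = (1/2)(2)(2) = 2, PS_0 = (1/2)(2)(6) = 6.
New equilibrium: 32 - Q = 28 + 3Q gives Q_1 = 1, P_1 = 31; CS_1 = 0.5, PS_1 = 1.5.
Change in consumer surplus = 0.5 - 2 = -1.5.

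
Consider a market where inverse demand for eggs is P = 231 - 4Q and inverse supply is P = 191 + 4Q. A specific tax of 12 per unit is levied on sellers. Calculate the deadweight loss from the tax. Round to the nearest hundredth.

9.00

Pre-tax equilibrium: 231 - 4Q = 191 + 4Q gives Q* = 5, P* = 211.
A tax on sellers shifts supply up by 12: 231 - 4Q = 191 + 4Q + 12, so Q_t = 3.5. Buyers pay P_b = 217; sellers receive P_s = P_b - 12 = 205.
Deadweight loss is the triangle between the curves from Q_t to Q*: (1/2)(5 - 3.5)(12) = 9.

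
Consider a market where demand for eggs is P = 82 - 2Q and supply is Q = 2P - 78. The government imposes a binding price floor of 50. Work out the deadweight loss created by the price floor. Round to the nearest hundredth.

Rewriting supply in inverse form: P = 39 + 0.5Q.
Without the control, 82 - 2Q = 39 + 0.5Q so Q* = 17.2 and P* = 47.6.
At the floor price 50, quantity demanded is (82 - 50)/2 = 16; demand is the short side, so Q = 16 trades at P = 50.
At Q = 16 the demand price is 50 and the supply price is 47. Deadweight loss is the triangle between the curves from 16 to 17.2: (1/2)(50 - 47)(17.2 - 16) = 1.8.

1.80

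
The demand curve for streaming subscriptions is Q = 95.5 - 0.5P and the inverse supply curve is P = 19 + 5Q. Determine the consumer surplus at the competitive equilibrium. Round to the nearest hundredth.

603.76

Rewriting demand in inverse form: P = 191 - 2Q.
Equilibrium: 191 - 2Q = 19 + 5Q, so Q* = 24.5714 and P* = 141.8571.
CS is the area between the demand curve and P* from 0 to Q*: (1/2)(24.5714)(49.1429) = 603.7551.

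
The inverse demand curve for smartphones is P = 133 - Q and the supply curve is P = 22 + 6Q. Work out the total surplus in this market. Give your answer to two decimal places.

880.07

Setting demand equal to supply, 111 = 7Q, so Q* = 15.8571 and P* = 117.1429.
CS = (1/2)(15.8571)(15.8571) = 125.7245 and PS = (1/2)(15.8571)(95.1429) = 754.3469, so total surplus = 880.0714.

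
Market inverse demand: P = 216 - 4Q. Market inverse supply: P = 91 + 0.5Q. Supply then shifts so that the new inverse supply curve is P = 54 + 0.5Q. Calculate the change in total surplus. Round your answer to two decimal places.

Initial equilibrium: Q_0 = 27.7778, P_0 = 104.8889; CS_0 = (1/2)(27.7778)(111.1111) = 1543.2099, PS_0 = (1/2)(27.7778)(13.8889) = 192.9012.
New equilibrium: 216 - 4Q = 54 + 0.5Q gives Q_1 = 36, P_1 = 72; CS_1 = 2592, PS_1 = 324.
Change in total surplus = (2592 + 324) - (1543.2099 + 192.9012) = 1179.8889.

1179.89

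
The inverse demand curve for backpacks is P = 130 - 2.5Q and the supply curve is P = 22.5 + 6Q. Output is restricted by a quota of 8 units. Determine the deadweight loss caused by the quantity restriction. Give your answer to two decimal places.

Without the quota, 130 - 2.5Q = 22.5 + 6Q gives Q* = 12.6471.
At Q = 8 the demand price is 130 - 2.5(8) = 110 and the supply price is 22.5 + 6(8) = 70.5.
Deadweight loss is the triangle between the curves from 8 to 12.6471: (1/2)(110 - 70.5)(12.6471 - 8) = 91.7794.

91.78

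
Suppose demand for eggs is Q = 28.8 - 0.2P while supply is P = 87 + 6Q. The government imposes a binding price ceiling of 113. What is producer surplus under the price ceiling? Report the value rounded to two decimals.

56.33

Rewriting demand in inverse form: P = 144 - 5Q.
Without the control, 144 - 5Q = 87 + 6Q so Q* = 5.1818 and P* = 118.0909.
At P = 113, sellers supply (113 - 87)/6 = 4.3333 while buyers want more, so the quantity traded is 4.3333 at price 113.
PS is the triangle above supply below 113: (1/2)(4.3333)(113 - 87) = 56.3333.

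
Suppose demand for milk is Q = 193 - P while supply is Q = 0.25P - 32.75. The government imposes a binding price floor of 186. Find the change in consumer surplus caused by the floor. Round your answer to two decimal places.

-52.38

Rewriting demand in inverse form: P = 193 - Q.
Rewriting supply in inverse form: P = 131 + 4Q.
Free-market equilibrium: 193 - Q = 131 + 4Q gives Q* = 12.4, P* = 180.6.
At P = 186, buyers demand (193 - 186)/1 = 7 while sellers would supply more, so the quantity traded is 7 at price 186.
CS goes from (1/2)(12.4)(12.4) = 76.88 to 24.5 (computed as (193 - 186)(7) - (1/2)(1)(7)^2), a change of -52.38.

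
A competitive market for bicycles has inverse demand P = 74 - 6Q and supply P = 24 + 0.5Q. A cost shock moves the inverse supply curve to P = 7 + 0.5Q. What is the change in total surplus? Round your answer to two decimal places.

153.00

Initial equilibrium: Q_0 = 7.6923, P_0 = 27.8462; CS_0 = (1/2)(7.6923)(46.1538) = 177.5148, PS_0 = (1/2)(7.6923)(3.8462) = 14.7929.
New equilibrium: 74 - 6Q = 7 + 0.5Q gives Q_1 = 10.3077, P_1 = 12.1538; CS_1 = 318.7456, PS_1 = 26.5621.
Change in total surplus = (318.7456 + 26.5621) - (177.5148 + 14.7929) = 153.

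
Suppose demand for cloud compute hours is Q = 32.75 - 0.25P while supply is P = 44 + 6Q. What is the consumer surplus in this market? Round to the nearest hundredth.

151.38

Rewriting demand in inverse form: P = 131 - 4Q.
Set 131 - 4Q = 44 + 6Q, which gives 87 = 10Q, so Q* = 8.7 and P* = 131 - 4(8.7) = 96.2.
CS is the area between the demand curve and P* from 0 to Q*: (1/2)(8.7)(34.8) = 151.38.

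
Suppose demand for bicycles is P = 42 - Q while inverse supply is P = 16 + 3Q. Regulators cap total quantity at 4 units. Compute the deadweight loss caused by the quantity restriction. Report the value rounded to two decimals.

Unrestricted equilibrium: Q* = (42 - 16)/(1 + 3) = 6.5.
At Q = 4 the demand price is 42 - (4) = 38 and the supply price is 16 + 3(4) = 28.
Deadweight loss is the triangle between the curves from 4 to 6.5: (1/2)(38 - 28)(6.5 - 4) = 12.5.

12.50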